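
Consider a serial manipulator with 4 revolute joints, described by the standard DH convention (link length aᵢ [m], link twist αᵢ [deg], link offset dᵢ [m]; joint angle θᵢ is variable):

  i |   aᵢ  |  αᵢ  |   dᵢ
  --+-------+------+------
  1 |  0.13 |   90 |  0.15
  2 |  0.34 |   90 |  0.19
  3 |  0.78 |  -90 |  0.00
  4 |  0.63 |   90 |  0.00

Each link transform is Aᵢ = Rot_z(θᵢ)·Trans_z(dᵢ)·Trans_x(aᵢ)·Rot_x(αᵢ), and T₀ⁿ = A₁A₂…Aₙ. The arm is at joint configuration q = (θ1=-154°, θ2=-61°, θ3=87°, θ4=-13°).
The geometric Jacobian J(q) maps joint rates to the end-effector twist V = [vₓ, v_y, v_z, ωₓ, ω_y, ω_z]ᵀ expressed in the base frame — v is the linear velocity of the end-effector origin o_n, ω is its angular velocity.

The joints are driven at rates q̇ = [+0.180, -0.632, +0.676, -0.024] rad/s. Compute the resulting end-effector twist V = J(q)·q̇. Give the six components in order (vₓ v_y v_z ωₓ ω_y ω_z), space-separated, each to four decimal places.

0.4061 0.2078 0.7678 0.7986 -0.3151 -0.1687

o_n = [-0.8789, 1.3314, -0.2799]
J₁: ẑ×o_n = [-1.3314, -0.8789, 0.0000], ω = ẑ
J2: z=[-0.4384, 0.8988, 0.0000] o=[-0.1168, -0.0570, 0.1500] → [-0.3864, -0.1884, 0.0763, -0.4384, 0.8988, 0.0000]
J3: z=[0.7861, 0.3834, -0.4848] o=[-0.3483, 0.0415, -0.1474] → [0.5746, 0.3614, 1.2174, 0.7861, 0.3834, -0.4848]
J4: z=[0.4122, 0.2593, 0.8734] o=[-0.7075, 0.7329, -0.1831] → [-0.5478, -0.1097, 0.2911, 0.4122, 0.2593, 0.8734]
V = J·q̇ = [0.4061, 0.2078, 0.7678, 0.7986, -0.3151, -0.1687]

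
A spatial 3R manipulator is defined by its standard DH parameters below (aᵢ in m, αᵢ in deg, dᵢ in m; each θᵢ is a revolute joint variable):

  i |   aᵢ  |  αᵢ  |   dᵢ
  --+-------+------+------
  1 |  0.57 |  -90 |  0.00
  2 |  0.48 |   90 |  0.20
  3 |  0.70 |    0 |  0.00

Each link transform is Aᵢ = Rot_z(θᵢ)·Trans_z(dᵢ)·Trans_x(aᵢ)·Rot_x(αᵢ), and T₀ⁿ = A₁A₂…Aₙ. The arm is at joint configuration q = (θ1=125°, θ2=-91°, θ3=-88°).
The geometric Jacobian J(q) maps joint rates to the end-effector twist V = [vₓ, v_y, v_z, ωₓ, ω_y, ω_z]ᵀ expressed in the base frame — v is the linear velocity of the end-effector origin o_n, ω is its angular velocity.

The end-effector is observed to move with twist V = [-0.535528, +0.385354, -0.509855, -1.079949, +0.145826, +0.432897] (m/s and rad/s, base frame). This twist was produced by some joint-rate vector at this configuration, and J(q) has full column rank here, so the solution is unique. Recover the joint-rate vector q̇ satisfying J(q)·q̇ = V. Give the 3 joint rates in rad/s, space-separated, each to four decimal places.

o_n = [0.0873, 0.7462, 0.5044]
J₁: ẑ×o_n = [-0.7462, 0.0873, 0.0000], ω = ẑ
J2: z=[-0.8192, -0.5736, 0.0000] o=[-0.3269, 0.4669, 0.0000] → [-0.2893, 0.4131, 0.0088, -0.8192, -0.5736, 0.0000]
J3: z=[0.5735, -0.8190, -0.0175] o=[-0.4860, 0.3453, 0.4799] → [-0.0130, -0.0240, 0.6995, 0.5735, -0.8190, -0.0175]
q̇ = J⁺·V = [0.4200, 0.8010, -0.7390]

0.4200 0.8010 -0.7390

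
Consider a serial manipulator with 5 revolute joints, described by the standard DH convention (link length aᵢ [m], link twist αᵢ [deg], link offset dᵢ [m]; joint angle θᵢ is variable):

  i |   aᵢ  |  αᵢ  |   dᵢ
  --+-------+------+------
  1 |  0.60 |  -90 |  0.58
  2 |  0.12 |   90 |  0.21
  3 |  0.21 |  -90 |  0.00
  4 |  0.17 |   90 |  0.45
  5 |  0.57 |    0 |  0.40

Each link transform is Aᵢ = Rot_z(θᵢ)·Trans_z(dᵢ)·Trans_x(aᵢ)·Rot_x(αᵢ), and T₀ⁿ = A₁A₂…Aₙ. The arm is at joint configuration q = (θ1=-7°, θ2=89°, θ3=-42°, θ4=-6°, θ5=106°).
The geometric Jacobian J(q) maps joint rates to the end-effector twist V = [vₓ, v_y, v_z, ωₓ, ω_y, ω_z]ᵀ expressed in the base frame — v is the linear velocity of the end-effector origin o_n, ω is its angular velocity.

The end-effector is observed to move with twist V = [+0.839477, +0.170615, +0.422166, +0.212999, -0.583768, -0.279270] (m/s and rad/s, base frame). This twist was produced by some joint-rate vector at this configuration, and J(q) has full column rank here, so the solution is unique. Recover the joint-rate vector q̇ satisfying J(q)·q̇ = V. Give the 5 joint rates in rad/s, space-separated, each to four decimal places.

o_n = [1.1088, 0.7006, -0.3351]
J₁: ẑ×o_n = [-0.7006, 1.1088, 0.0000], ω = ẑ
J2: z=[0.1219, 0.9925, 0.0000] o=[0.5955, -0.0731, 0.5800] → [-0.9083, 0.1115, -0.4152, 0.1219, 0.9925, 0.0000]
J3: z=[0.9924, -0.1219, 0.0175] o=[0.6232, 0.1351, 0.4600] → [0.0870, 0.7976, 0.6204, 0.9924, -0.1219, 0.0175]
J4: z=[0.1022, 0.7362, -0.6690] o=[0.6088, -0.0047, 0.3040] → [0.0014, -0.2693, -0.2961, 0.1022, 0.7362, -0.6690]
J5: z=[0.9941, -0.0516, 0.0950] o=[0.6608, 0.2118, -0.1224] → [-0.0355, 0.2541, 0.5090, 0.9941, -0.0516, 0.0950]
q̇ = J⁺·V = [0.0940, -0.9450, 0.4570, 0.5440, -0.1820]

0.0940 -0.9450 0.4570 0.5440 -0.1820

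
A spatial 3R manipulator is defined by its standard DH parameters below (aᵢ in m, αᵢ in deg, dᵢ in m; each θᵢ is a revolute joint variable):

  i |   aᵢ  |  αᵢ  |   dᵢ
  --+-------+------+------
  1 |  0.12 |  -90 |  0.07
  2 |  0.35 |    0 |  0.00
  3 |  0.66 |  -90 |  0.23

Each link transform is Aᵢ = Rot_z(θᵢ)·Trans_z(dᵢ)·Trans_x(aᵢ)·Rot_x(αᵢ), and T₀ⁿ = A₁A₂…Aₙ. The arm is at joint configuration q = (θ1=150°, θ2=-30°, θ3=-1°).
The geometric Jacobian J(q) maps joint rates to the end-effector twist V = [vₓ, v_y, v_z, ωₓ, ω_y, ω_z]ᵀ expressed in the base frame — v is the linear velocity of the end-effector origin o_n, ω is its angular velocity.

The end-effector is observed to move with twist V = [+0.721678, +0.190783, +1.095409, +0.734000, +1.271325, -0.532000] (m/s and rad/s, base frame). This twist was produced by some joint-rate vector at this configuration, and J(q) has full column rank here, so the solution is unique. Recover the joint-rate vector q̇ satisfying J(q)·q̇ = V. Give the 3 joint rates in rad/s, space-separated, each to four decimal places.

o_n = [-0.9714, 0.2952, 0.5849]
J₁: ẑ×o_n = [-0.2952, -0.9714, 0.0000], ω = ẑ
J2: z=[-0.5000, -0.8660, 0.0000] o=[-0.1039, 0.0600, 0.0700] → [-0.4459, 0.2575, -0.8688, -0.5000, -0.8660, 0.0000]
J3: z=[-0.5000, -0.8660, 0.0000] o=[-0.3664, 0.2116, 0.2450] → [-0.2944, 0.1700, -0.5657, -0.5000, -0.8660, 0.0000]
q̇ = J⁺·V = [-0.5320, -0.8740, -0.5940]

-0.5320 -0.8740 -0.5940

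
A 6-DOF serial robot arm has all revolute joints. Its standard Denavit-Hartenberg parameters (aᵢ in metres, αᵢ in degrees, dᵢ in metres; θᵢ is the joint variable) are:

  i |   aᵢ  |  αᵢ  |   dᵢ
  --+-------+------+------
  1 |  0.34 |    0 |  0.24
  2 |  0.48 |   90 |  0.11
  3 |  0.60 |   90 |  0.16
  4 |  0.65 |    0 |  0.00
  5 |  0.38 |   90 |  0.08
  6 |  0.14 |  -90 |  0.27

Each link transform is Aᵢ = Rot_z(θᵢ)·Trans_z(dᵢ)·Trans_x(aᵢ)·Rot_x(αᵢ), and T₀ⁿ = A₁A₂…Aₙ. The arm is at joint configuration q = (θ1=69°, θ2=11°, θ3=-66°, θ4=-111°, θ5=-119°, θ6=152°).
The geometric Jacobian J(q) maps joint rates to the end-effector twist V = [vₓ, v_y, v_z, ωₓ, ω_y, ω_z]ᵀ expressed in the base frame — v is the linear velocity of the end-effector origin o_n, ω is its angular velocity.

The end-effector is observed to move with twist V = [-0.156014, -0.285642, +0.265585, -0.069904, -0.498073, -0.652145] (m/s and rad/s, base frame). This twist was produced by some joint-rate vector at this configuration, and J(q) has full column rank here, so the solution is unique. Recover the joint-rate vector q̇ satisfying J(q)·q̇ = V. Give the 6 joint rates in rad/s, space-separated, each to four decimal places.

o_n = [0.1353, 0.8362, -0.0830]
J₁: ẑ×o_n = [-0.8362, 0.1353, 0.0000], ω = ẑ
J2: z=[0.0000, 0.0000, 1.0000] o=[0.1218, 0.3174, 0.2400] → [-0.5188, 0.0134, 0.0000, 0.0000, 0.0000, 1.0000]
J3: z=[0.9848, -0.1736, 0.0000] o=[0.2052, 0.7901, 0.3500] → [0.0752, 0.4264, 0.0333, 0.9848, -0.1736, 0.0000]
J4: z=[-0.1586, -0.8997, -0.4067] o=[0.4051, 1.0027, -0.1981] → [-0.1713, 0.1280, -0.2164, -0.1586, -0.8997, -0.4067]
J5: z=[-0.1586, -0.8997, -0.4067] o=[-0.2089, 1.0147, 0.0147] → [0.0153, -0.1555, 0.3380, -0.1586, -0.8997, -0.4067]
J6: z=[0.6871, 0.1952, -0.6998] o=[0.0478, 0.7944, 0.2053] → [-0.0270, 0.1369, 0.0117, 0.6871, 0.1952, -0.6998]
q̇ = J⁺·V = [-0.3360, 0.7160, -0.6020, 0.0410, 0.8380, 0.9640]

-0.3360 0.7160 -0.6020 0.0410 0.8380 0.9640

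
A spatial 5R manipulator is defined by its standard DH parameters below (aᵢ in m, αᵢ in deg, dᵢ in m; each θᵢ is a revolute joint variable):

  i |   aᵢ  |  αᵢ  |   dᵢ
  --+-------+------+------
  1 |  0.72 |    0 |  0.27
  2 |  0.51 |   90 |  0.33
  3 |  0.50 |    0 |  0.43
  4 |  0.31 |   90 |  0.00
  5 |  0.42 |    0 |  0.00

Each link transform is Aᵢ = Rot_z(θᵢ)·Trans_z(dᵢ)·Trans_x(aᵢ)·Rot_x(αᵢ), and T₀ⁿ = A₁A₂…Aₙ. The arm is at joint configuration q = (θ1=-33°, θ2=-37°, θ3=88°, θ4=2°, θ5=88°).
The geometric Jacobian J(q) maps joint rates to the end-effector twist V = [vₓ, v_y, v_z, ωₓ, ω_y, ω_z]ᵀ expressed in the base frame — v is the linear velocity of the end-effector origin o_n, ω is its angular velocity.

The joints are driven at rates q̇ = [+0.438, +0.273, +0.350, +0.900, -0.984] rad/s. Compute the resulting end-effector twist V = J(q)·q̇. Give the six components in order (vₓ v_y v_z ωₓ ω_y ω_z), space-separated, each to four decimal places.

0.5457 0.3756 0.4191 -1.5112 0.4971 0.7110

o_n = [-0.0143, -1.1784, 1.4244]
J₁: ẑ×o_n = [1.1784, -0.0143, 0.0000], ω = ẑ
J2: z=[0.0000, 0.0000, 1.0000] o=[0.6038, -0.3921, 0.2700] → [0.7863, -0.6181, 0.0000, 0.0000, 0.0000, 1.0000]
J3: z=[-0.9397, -0.3420, 0.0000] o=[0.7783, -0.8714, 0.6000] → [-0.2819, 0.7746, 0.0174, -0.9397, -0.3420, 0.0000]
J4: z=[-0.9397, -0.3420, 0.0000] o=[0.3802, -1.0348, 1.0997] → [-0.1110, 0.3051, 0.0000, -0.9397, -0.3420, 0.0000]
J5: z=[0.3420, -0.9397, -0.0000] o=[0.3802, -1.0348, 1.4097] → [-0.0138, -0.0050, -0.4197, 0.3420, -0.9397, -0.0000]
V = J·q̇ = [0.5457, 0.3756, 0.4191, -1.5112, 0.4971, 0.7110]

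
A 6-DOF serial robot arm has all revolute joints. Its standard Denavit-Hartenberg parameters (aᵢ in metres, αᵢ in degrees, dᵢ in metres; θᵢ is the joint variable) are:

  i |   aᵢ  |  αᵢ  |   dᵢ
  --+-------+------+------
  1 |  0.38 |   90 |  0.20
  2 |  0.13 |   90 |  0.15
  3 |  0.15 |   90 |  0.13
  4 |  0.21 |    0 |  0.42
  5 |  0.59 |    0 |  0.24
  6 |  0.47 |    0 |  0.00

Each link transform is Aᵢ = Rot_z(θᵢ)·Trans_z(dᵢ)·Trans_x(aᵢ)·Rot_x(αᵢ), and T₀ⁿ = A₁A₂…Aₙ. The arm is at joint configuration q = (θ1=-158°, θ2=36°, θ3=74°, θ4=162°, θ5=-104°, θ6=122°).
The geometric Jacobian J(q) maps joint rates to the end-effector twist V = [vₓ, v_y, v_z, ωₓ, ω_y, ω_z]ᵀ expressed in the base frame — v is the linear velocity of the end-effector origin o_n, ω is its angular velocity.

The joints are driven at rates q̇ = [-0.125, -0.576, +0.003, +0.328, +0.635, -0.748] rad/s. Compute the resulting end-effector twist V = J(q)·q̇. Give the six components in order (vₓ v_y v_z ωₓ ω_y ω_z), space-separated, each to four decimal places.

o_n = [-1.1753, -0.7240, 0.0533]
J₁: ẑ×o_n = [0.7240, -1.1753, 0.0000], ω = ẑ
J2: z=[-0.3746, 0.9272, 0.0000] o=[-0.3523, -0.1424, 0.2000] → [-0.1360, -0.0550, 0.9809, -0.3746, 0.9272, 0.0000]
J3: z=[-0.5450, -0.2202, -0.8090] o=[-0.5060, -0.0427, 0.2764] → [-0.5020, 0.4199, 0.2239, -0.5450, -0.2202, -0.8090]
J4: z=[-0.6178, -0.5469, 0.5650] o=[-0.6619, 0.0499, 0.1955] → [0.5150, -0.3779, 0.1973, -0.6178, -0.5469, 0.5650]
J5: z=[-0.6178, -0.5469, 0.5650] o=[-0.8435, -0.3554, 0.3480] → [0.3694, -0.3695, 0.0462, -0.6178, -0.5469, 0.5650]
J6: z=[-0.6178, -0.5469, 0.5650] o=[-1.4417, -0.3443, 0.1295] → [0.2561, 0.1035, 0.3802, -0.6178, -0.5469, 0.5650]
V = J·q̇ = [0.1982, -0.2562, -0.7547, 0.0813, -0.6523, -0.0059]

0.1982 -0.2562 -0.7547 0.0813 -0.6523 -0.0059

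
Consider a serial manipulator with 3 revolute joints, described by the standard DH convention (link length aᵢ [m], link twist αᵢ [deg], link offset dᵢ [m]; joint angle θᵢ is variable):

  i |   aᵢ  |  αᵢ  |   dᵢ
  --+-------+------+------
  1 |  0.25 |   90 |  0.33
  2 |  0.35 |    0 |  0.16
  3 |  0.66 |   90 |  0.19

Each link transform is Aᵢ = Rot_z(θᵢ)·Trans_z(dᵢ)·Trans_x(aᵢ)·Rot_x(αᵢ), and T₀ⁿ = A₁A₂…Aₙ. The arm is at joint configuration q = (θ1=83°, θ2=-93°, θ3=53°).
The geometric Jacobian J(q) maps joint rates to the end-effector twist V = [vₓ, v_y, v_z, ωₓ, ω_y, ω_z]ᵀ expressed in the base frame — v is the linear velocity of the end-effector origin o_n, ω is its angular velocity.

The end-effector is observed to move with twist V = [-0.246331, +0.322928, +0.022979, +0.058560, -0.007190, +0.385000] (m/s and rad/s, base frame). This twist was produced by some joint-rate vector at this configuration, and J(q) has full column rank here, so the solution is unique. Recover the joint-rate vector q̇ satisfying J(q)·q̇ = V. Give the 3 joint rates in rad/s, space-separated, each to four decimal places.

o_n = [0.4372, 0.6891, -0.4438]
J₁: ẑ×o_n = [-0.6891, 0.4372, 0.0000], ω = ẑ
J2: z=[0.9925, -0.1219, 0.0000] o=[0.0305, 0.2481, 0.3300] → [0.0943, 0.7680, 0.4873, 0.9925, -0.1219, 0.0000]
J3: z=[0.9925, -0.1219, 0.0000] o=[0.1870, 0.2105, -0.0195] → [0.0517, 0.4211, 0.5056, 0.9925, -0.1219, 0.0000]
q̇ = J⁺·V = [0.3850, 0.3740, -0.3150]

0.3850 0.3740 -0.3150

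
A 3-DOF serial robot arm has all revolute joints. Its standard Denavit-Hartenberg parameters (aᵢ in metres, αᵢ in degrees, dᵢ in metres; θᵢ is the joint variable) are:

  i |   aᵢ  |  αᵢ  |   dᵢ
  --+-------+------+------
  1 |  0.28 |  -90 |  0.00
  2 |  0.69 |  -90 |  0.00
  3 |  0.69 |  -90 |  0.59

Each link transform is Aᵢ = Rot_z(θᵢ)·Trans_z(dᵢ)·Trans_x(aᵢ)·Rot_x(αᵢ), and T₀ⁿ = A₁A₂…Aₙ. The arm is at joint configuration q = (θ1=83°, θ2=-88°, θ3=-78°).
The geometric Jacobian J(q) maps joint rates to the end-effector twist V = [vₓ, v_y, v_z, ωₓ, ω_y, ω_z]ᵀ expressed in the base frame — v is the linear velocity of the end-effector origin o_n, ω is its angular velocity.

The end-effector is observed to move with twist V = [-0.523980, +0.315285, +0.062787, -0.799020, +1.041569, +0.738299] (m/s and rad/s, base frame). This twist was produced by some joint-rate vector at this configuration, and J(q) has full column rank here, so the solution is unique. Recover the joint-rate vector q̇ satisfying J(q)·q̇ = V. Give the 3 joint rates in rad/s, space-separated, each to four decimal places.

o_n = [-0.5604, 0.9743, 0.8124]
J₁: ẑ×o_n = [-0.9743, -0.5604, 0.0000], ω = ẑ
J2: z=[-0.9925, 0.1219, 0.0000] o=[0.0341, 0.2779, 0.0000] → [0.0990, 0.8063, -0.6187, -0.9925, 0.1219, 0.0000]
J3: z=[0.1218, 0.9919, -0.0349] o=[0.0371, 0.3018, 0.6896] → [0.1453, 0.0059, 0.6745, 0.1218, 0.9919, -0.0349]
q̇ = J⁺·V = [0.7710, 0.9200, 0.9370]

0.7710 0.9200 0.9370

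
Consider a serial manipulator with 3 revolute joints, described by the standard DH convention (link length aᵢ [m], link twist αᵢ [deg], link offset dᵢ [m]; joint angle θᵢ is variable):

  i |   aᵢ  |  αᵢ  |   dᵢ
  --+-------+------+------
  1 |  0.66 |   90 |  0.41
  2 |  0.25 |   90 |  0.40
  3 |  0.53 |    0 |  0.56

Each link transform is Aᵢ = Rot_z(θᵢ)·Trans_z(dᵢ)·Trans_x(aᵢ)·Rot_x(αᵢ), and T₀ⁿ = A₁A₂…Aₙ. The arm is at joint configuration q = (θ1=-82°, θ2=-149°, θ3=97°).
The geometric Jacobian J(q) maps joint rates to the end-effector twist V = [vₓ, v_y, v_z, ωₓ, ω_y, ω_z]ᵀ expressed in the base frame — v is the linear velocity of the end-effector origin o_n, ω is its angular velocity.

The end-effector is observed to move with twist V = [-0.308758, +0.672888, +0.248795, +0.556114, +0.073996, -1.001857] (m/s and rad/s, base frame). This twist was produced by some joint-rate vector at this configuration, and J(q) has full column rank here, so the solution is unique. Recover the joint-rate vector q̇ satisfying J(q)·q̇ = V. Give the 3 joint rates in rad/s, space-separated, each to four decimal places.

-0.9950 -0.5610 -0.0080

o_n = [-0.8874, -0.3395, 0.7945]
J₁: ẑ×o_n = [0.3395, -0.8874, 0.0000], ω = ẑ
J2: z=[-0.9903, -0.1392, 0.0000] o=[0.0919, -0.6536, 0.4100] → [-0.0535, 0.3808, -0.4473, -0.9903, -0.1392, 0.0000]
J3: z=[-0.0717, 0.5100, 0.8572] o=[-0.3341, -0.4970, 0.2812] → [0.1267, -0.4375, 0.2709, -0.0717, 0.5100, 0.8572]
q̇ = J⁺·V = [-0.9950, -0.5610, -0.0080]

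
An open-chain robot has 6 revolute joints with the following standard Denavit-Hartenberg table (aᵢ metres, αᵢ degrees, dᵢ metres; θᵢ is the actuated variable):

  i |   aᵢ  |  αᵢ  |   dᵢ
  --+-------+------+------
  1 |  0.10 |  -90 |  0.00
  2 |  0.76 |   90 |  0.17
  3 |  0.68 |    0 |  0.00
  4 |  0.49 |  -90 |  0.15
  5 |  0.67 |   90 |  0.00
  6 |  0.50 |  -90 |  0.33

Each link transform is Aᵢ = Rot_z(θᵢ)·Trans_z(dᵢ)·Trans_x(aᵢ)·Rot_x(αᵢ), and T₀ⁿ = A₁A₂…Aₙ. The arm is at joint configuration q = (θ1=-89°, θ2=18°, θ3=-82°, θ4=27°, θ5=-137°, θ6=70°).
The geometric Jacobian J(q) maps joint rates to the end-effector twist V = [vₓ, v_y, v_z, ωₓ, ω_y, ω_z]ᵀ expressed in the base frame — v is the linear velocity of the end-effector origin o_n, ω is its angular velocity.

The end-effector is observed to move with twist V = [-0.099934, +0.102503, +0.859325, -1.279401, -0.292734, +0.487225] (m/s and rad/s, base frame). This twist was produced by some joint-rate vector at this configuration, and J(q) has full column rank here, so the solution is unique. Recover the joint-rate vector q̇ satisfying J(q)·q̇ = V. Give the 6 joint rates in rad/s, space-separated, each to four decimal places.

o_n = [0.0745, -1.2357, 0.1376]
J₁: ẑ×o_n = [1.2357, 0.0745, -0.0000], ω = ẑ
J2: z=[0.9998, 0.0175, 0.0000] o=[0.0017, -0.1000, 0.0000] → [0.0024, -0.1376, -1.1369, 0.9998, 0.0175, 0.0000]
J3: z=[0.0054, -0.3090, 0.9511] o=[0.1843, -0.8197, -0.2349] → [0.2806, -0.1065, -0.0362, 0.0054, -0.3090, 0.9511]
J4: z=[0.0054, -0.3090, 0.9511] o=[-0.4874, -0.9215, -0.2641] → [0.1748, 0.5322, 0.1719, 0.0054, -0.3090, 0.9511]
J5: z=[0.5871, -0.7689, -0.2531] o=[-0.8832, -1.2421, -0.2083] → [-0.2644, -0.4455, 0.7401, 0.5871, -0.7689, -0.2531]
J6: z=[0.5481, 0.6077, -0.5747] o=[-0.4841, -1.1090, 0.3131] → [-0.1795, -0.2248, -0.4089, 0.5481, 0.6077, -0.5747]
q̇ = J⁺·V = [-0.3530, -0.7980, 0.7520, -0.2950, -0.2810, -0.5820]

-0.3530 -0.7980 0.7520 -0.2950 -0.2810 -0.5820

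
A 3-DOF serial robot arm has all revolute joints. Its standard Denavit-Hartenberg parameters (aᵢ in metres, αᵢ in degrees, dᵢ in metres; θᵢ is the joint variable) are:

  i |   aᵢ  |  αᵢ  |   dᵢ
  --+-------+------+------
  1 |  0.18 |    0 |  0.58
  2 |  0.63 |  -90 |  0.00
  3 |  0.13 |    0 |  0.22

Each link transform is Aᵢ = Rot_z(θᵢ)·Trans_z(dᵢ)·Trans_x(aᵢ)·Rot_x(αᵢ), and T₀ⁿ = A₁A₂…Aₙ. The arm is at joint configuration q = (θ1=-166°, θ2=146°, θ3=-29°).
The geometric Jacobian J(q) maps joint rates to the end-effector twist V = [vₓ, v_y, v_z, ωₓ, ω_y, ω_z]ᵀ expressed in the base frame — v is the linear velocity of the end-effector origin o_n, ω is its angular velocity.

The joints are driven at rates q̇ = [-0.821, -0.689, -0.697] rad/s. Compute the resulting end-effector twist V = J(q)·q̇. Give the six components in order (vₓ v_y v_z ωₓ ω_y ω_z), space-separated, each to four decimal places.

-0.1489 -1.0105 0.0792 -0.2384 -0.6550 -1.5100

o_n = [0.5994, -0.0912, 0.6430]
J₁: ẑ×o_n = [0.0912, 0.5994, -0.0000], ω = ẑ
J2: z=[0.0000, 0.0000, 1.0000] o=[-0.1747, -0.0435, 0.5800] → [0.0476, 0.7741, -0.0000, 0.0000, 0.0000, 1.0000]
J3: z=[0.3420, 0.9397, 0.0000] o=[0.4174, -0.2590, 0.5800] → [0.0592, -0.0216, -0.1137, 0.3420, 0.9397, 0.0000]
V = J·q̇ = [-0.1489, -1.0105, 0.0792, -0.2384, -0.6550, -1.5100]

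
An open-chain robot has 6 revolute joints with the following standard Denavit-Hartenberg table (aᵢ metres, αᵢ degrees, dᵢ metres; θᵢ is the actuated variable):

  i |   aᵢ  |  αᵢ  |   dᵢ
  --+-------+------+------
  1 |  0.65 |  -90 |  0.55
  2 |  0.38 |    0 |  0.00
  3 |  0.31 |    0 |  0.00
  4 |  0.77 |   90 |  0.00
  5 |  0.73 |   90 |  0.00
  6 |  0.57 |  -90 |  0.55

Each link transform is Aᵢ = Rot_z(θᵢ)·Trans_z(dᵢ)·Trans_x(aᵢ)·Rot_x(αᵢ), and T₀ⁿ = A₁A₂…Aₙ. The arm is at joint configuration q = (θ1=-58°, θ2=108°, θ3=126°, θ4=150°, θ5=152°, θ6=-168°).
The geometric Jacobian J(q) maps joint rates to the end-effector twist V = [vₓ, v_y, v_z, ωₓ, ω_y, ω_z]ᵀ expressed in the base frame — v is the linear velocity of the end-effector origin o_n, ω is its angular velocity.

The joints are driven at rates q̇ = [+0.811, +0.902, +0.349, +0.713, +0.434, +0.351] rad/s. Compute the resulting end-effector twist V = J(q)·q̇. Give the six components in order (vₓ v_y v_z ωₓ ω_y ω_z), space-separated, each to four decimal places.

-0.0987 1.9687 -1.2069 2.1017 0.9276 1.1405

o_n = [1.0647, -0.6346, -0.0251]
J₁: ẑ×o_n = [0.6346, 1.0647, -0.0000], ω = ẑ
J2: z=[0.8480, 0.5299, 0.0000] o=[0.3444, -0.5512, 0.5500] → [-0.3048, 0.4878, -0.4524, 0.8480, 0.5299, 0.0000]
J3: z=[0.8480, 0.5299, 0.0000] o=[0.2822, -0.4516, 0.1886] → [-0.1133, 0.1813, -0.5698, 0.8480, 0.5299, 0.0000]
J4: z=[0.8480, 0.5299, 0.0000] o=[0.1857, -0.2971, 0.4394] → [-0.2462, 0.3940, -0.7520, 0.8480, 0.5299, 0.0000]
J5: z=[0.2155, -0.3449, 0.9135] o=[0.5584, -0.8937, 0.1262] → [-0.1844, 0.4951, 0.2305, 0.2155, -0.3449, 0.9135]
J6: z=[0.9761, 0.1042, -0.1910] o=[0.5370, -0.2127, 0.3884] → [-0.1236, 0.3029, -0.4668, 0.9761, 0.1042, -0.1910]
V = J·q̇ = [-0.0987, 1.9687, -1.2069, 2.1017, 0.9276, 1.1405]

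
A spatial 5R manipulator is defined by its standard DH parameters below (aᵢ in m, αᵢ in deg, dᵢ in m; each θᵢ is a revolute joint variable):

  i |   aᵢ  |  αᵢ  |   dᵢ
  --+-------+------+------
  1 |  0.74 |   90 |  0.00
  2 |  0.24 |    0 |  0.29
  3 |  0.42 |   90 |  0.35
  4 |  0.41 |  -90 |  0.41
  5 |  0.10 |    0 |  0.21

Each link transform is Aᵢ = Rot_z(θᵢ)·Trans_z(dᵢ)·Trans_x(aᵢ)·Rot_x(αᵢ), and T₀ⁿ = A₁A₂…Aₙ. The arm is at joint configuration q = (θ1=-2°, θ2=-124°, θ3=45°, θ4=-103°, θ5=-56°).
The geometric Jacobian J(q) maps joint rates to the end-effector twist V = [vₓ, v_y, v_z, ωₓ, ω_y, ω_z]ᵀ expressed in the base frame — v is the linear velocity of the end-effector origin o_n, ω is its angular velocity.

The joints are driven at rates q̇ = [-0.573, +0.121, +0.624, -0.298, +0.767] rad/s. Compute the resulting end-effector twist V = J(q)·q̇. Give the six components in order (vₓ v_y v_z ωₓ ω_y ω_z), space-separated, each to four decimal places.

0.4042 -0.0491 -0.1340 0.4149 -0.5873 -1.2497

o_n = [0.2162, -0.1464, -0.8033]
J₁: ẑ×o_n = [0.1464, 0.2162, -0.0000], ω = ẑ
J2: z=[-0.0349, -0.9994, 0.0000] o=[0.7395, -0.0258, 0.0000] → [0.8028, -0.0280, -0.5189, -0.0349, -0.9994, 0.0000]
J3: z=[-0.0349, -0.9994, 0.0000] o=[0.5953, -0.3110, -0.1990] → [0.6039, -0.0211, -0.3847, -0.0349, -0.9994, 0.0000]
J4: z=[-0.9810, 0.0343, -0.1908] o=[0.6632, -0.6635, -0.6113] → [0.0921, -0.1031, -0.4920, -0.9810, 0.0343, -0.1908]
J5: z=[0.1937, 0.2183, -0.9565] o=[0.2573, -0.2496, -0.5989] → [0.0541, 0.0789, 0.0290, 0.1937, 0.2183, -0.9565]
V = J·q̇ = [0.4042, -0.0491, -0.1340, 0.4149, -0.5873, -1.2497]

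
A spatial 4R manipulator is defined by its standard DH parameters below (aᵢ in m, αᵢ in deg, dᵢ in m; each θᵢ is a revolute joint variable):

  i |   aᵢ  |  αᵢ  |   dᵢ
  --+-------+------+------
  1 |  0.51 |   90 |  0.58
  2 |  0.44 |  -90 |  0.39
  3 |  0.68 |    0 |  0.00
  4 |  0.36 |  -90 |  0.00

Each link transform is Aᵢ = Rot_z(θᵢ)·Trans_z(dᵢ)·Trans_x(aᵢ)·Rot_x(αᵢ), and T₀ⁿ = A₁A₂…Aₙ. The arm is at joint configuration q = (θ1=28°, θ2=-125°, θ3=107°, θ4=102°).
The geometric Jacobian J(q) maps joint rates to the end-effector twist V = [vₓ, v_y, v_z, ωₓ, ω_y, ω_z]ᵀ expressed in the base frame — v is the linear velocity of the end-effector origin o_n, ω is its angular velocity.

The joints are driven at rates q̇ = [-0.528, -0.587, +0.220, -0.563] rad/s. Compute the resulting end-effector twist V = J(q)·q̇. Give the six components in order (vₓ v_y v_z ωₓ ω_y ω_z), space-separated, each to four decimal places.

o_n = [0.4474, 0.3350, 0.6404]
J₁: ẑ×o_n = [-0.3350, 0.4474, 0.0000], ω = ẑ
J2: z=[0.4695, -0.8829, 0.0000] o=[0.4503, 0.2394, 0.5800] → [-0.0533, -0.0283, 0.0423, 0.4695, -0.8829, 0.0000]
J3: z=[0.7233, 0.3846, -0.5736] o=[0.4106, -0.2234, 0.2196] → [0.4821, -0.3254, 0.3897, 0.7233, 0.3846, -0.5736]
J4: z=[0.7233, 0.3846, -0.5736] o=[0.2060, 0.4043, 0.3824] → [0.0594, -0.3250, -0.1430, 0.7233, 0.3846, -0.5736]
V = J·q̇ = [0.2808, -0.1082, 0.1414, -0.5237, 0.3864, -0.3313]

0.2808 -0.1082 0.1414 -0.5237 0.3864 -0.3313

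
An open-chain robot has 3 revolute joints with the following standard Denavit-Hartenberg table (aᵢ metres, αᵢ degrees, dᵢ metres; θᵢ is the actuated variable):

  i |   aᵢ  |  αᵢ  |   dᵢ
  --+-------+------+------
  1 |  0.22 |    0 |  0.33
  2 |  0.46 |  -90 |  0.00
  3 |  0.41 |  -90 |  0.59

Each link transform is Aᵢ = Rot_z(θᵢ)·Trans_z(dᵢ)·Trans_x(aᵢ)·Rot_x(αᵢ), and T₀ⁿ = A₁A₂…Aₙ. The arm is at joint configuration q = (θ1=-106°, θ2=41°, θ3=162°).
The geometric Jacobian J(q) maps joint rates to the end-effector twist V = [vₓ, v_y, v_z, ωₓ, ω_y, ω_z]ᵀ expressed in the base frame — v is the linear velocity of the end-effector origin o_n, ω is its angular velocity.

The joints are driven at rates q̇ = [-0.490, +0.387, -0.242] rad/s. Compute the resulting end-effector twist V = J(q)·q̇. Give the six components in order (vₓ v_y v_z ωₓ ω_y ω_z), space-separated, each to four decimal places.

-0.0715 -0.0562 -0.0944 -0.2193 -0.1023 -0.1030

o_n = [0.5037, -0.0256, 0.2033]
J₁: ẑ×o_n = [0.0256, 0.5037, -0.0000], ω = ẑ
J2: z=[0.0000, 0.0000, 1.0000] o=[-0.0606, -0.2115, 0.3300] → [-0.1858, 0.5643, 0.0000, 0.0000, 0.0000, 1.0000]
J3: z=[0.9063, 0.4226, 0.0000] o=[0.1338, -0.6284, 0.3300] → [-0.0535, 0.1148, 0.3899, 0.9063, 0.4226, 0.0000]
V = J·q̇ = [-0.0715, -0.0562, -0.0944, -0.2193, -0.1023, -0.1030]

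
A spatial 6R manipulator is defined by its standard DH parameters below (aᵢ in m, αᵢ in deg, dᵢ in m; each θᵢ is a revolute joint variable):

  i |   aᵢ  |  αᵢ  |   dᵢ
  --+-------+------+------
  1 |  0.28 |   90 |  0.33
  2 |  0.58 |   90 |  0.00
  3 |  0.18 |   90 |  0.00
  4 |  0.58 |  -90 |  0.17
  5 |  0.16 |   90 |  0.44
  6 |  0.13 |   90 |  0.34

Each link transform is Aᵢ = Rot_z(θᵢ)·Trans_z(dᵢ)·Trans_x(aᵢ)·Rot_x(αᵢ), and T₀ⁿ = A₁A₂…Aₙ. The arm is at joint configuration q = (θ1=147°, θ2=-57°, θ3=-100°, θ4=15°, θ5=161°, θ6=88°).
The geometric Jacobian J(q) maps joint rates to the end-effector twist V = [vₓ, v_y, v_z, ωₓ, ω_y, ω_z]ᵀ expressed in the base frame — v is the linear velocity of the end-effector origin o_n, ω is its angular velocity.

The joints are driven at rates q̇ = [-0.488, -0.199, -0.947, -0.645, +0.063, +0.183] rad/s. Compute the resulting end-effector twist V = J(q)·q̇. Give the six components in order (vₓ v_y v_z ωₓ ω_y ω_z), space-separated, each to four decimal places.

o_n = [-0.3779, -0.4422, -0.6210]
J₁: ẑ×o_n = [0.4422, -0.3779, 0.0000], ω = ẑ
J2: z=[0.5446, 0.8387, 0.0000] o=[-0.2348, 0.1525, 0.3300] → [-0.7976, 0.5180, -0.2039, 0.5446, 0.8387, 0.0000]
J3: z=[0.7034, -0.4568, -0.5446] o=[-0.4998, 0.3245, -0.1564] → [-0.2054, 0.2604, -0.4836, 0.7034, -0.4568, -0.5446]
J4: z=[0.5444, -0.1465, 0.8259] o=[-0.5820, 0.1666, -0.1302] → [0.5747, 0.4358, -0.3015, 0.5444, -0.1465, 0.8259]
J5: z=[0.7977, -0.2141, -0.5638] o=[-0.6399, -0.4184, 0.0100] → [0.1217, 0.3556, 0.0372, 0.7977, -0.2141, -0.5638]
J6: z=[-0.5992, -0.1759, -0.7810] o=[-0.2781, -0.3589, -0.2810] → [-0.0052, -0.1258, 0.0323, -0.5992, -0.1759, -0.7810]
V = J·q̇ = [-0.2266, -0.4470, 0.7013, -1.1850, 0.3145, -0.6834]

-0.2266 -0.4470 0.7013 -1.1850 0.3145 -0.6834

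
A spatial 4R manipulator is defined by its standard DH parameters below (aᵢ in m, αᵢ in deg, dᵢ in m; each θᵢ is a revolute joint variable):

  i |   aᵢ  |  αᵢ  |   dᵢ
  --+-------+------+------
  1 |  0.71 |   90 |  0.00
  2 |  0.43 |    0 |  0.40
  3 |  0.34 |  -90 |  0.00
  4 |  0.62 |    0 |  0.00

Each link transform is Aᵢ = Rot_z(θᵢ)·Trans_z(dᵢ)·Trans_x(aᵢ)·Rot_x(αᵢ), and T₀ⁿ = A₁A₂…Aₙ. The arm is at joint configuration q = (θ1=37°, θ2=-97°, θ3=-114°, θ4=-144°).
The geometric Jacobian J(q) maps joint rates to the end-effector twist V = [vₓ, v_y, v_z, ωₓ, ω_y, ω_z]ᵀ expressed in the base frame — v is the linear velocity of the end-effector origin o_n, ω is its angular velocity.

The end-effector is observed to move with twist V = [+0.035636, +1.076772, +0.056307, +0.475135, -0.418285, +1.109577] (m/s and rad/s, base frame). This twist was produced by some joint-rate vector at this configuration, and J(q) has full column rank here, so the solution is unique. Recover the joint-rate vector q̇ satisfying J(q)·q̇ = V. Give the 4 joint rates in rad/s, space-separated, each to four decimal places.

0.8970 -0.3240 0.9440 -0.2480

o_n = [1.0958, -0.1314, -0.5100]
J₁: ẑ×o_n = [0.1314, 1.0958, -0.0000], ω = ẑ
J2: z=[0.6018, -0.7986, 0.0000] o=[0.5670, 0.4273, 0.0000] → [0.4073, 0.3069, 0.0861, 0.6018, -0.7986, 0.0000]
J3: z=[0.6018, -0.7986, 0.0000] o=[0.7659, 0.0763, -0.4268] → [0.0665, 0.0501, 0.1385, 0.6018, -0.7986, 0.0000]
J4: z=[-0.4113, -0.3100, -0.8572] o=[0.5332, -0.0991, -0.2517] → [0.0524, -0.5886, 0.1877, -0.4113, -0.3100, -0.8572]
q̇ = J⁺·V = [0.8970, -0.3240, 0.9440, -0.2480]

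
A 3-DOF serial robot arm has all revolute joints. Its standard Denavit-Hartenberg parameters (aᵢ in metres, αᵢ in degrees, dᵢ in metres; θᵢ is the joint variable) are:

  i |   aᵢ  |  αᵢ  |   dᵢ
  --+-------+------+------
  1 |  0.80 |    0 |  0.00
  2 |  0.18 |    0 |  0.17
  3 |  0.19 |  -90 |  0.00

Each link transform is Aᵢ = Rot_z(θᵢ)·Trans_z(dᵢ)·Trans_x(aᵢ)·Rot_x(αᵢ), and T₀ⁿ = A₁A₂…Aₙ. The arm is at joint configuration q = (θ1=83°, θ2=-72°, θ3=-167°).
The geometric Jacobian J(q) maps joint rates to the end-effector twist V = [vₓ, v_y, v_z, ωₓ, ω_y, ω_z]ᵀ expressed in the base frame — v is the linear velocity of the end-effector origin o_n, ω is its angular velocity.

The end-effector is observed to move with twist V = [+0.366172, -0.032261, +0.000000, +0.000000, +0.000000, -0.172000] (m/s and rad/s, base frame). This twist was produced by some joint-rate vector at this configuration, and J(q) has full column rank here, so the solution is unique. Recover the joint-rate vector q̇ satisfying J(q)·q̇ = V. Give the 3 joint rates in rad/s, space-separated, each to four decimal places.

-0.4740 0.3840 -0.0820

o_n = [0.1006, 0.7511, 0.1700]
J₁: ẑ×o_n = [-0.7511, 0.1006, 0.0000], ω = ẑ
J2: z=[0.0000, 0.0000, 1.0000] o=[0.0975, 0.7940, 0.0000] → [0.0429, 0.0031, -0.0000, 0.0000, 0.0000, 1.0000]
J3: z=[0.0000, 0.0000, 1.0000] o=[0.2742, 0.8284, 0.1700] → [0.0773, -0.1736, 0.0000, 0.0000, 0.0000, 1.0000]
q̇ = J⁺·V = [-0.4740, 0.3840, -0.0820]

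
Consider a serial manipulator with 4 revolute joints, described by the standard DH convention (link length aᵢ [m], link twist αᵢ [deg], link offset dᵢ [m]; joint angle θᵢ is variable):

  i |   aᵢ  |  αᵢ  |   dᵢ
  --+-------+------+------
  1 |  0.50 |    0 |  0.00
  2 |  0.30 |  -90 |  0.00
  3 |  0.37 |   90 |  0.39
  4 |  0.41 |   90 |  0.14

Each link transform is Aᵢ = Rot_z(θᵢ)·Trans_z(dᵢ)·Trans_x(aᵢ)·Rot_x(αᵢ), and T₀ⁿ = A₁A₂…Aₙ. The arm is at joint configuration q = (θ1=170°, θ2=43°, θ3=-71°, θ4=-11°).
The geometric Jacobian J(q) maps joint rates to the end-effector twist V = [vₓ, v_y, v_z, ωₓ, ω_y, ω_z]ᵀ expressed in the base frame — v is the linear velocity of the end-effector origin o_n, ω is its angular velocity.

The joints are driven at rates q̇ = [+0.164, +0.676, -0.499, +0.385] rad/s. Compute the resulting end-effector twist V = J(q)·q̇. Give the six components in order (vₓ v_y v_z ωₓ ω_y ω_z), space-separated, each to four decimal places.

0.7980 -0.1578 0.0879 0.0335 0.6168 0.9653

o_n = [-0.6741, -0.4029, 0.7760]
J₁: ẑ×o_n = [0.4029, -0.6741, 0.0000], ω = ẑ
J2: z=[0.0000, 0.0000, 1.0000] o=[-0.4924, 0.0868, 0.0000] → [0.4897, -0.1817, 0.0000, 0.0000, 0.0000, 1.0000]
J3: z=[0.5446, -0.8387, 0.0000] o=[-0.7440, -0.0766, 0.0000] → [-0.6508, -0.4226, -0.1191, 0.5446, -0.8387, 0.0000]
J4: z=[0.7930, 0.5150, 0.3256] o=[-0.6326, -0.4693, 0.3498] → [0.1978, -0.3514, 0.0740, 0.7930, 0.5150, 0.3256]
V = J·q̇ = [0.7980, -0.1578, 0.0879, 0.0335, 0.6168, 0.9653]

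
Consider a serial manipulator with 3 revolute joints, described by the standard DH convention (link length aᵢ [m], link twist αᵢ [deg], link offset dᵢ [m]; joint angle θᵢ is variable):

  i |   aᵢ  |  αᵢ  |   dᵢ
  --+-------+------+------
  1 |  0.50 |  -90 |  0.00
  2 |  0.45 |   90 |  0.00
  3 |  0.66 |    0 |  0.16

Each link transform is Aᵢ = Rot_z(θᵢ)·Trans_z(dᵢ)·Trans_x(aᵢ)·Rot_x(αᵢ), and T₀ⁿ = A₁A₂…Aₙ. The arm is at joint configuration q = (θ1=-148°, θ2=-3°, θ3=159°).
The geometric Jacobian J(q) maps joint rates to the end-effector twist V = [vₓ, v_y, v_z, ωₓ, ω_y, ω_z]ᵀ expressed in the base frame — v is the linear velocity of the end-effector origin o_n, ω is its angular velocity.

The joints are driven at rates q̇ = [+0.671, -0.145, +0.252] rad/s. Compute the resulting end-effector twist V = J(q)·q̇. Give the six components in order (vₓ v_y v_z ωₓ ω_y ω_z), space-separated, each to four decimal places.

0.2372 0.0736 -0.0284 -0.0657 0.1300 0.9227

o_n = [-0.1509, -0.3732, 0.1511]
J₁: ẑ×o_n = [0.3732, -0.1509, 0.0000], ω = ẑ
J2: z=[0.5299, -0.8480, 0.0000] o=[-0.4240, -0.2650, 0.0000] → [-0.1281, -0.0801, 0.1743, 0.5299, -0.8480, 0.0000]
J3: z=[0.0444, 0.0277, 0.9986] o=[-0.8051, -0.5031, 0.0236] → [-0.1262, 0.6477, -0.0124, 0.0444, 0.0277, 0.9986]
V = J·q̇ = [0.2372, 0.0736, -0.0284, -0.0657, 0.1300, 0.9227]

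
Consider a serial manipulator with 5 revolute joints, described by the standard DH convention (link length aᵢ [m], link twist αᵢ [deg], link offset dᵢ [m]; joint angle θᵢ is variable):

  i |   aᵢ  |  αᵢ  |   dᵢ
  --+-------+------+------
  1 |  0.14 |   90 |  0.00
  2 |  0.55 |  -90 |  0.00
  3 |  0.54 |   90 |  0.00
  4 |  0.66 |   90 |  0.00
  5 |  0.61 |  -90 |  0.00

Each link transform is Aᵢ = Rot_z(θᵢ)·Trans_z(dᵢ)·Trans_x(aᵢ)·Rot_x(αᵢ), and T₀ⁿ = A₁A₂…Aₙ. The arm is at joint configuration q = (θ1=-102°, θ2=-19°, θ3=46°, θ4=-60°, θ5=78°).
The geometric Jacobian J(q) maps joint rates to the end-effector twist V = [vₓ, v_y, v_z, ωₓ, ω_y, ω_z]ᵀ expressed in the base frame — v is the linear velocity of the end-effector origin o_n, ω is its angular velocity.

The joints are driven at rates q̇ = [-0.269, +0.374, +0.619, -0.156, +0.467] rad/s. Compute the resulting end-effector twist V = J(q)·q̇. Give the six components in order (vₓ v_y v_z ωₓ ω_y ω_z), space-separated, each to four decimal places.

o_n = [-0.0516, -1.4787, -1.1742]
J₁: ẑ×o_n = [1.4787, -0.0516, 0.0000], ω = ẑ
J2: z=[-0.9781, 0.2079, 0.0000] o=[-0.0291, -0.1369, 0.0000] → [-0.2441, -1.1485, 1.3171, -0.9781, 0.2079, 0.0000]
J3: z=[-0.0677, -0.3185, 0.9455] o=[-0.1372, -0.6456, -0.1791] → [1.1046, 0.0136, 0.0837, -0.0677, -0.3185, 0.9455]
J4: z=[-0.8209, -0.5209, -0.2342] o=[0.1690, -1.0733, -0.3012] → [0.3598, -0.6650, 0.2179, -0.8209, -0.5209, -0.2342]
J5: z=[-0.4572, 0.8451, -0.2769] o=[0.3948, -1.1526, -0.9163] → [-0.3083, 0.0057, 0.5263, -0.4572, 0.8451, -0.2769]
V = J·q̇ = [-0.0054, -0.3009, 0.7562, -0.4932, 0.3566, 0.2235]

-0.0054 -0.3009 0.7562 -0.4932 0.3566 0.2235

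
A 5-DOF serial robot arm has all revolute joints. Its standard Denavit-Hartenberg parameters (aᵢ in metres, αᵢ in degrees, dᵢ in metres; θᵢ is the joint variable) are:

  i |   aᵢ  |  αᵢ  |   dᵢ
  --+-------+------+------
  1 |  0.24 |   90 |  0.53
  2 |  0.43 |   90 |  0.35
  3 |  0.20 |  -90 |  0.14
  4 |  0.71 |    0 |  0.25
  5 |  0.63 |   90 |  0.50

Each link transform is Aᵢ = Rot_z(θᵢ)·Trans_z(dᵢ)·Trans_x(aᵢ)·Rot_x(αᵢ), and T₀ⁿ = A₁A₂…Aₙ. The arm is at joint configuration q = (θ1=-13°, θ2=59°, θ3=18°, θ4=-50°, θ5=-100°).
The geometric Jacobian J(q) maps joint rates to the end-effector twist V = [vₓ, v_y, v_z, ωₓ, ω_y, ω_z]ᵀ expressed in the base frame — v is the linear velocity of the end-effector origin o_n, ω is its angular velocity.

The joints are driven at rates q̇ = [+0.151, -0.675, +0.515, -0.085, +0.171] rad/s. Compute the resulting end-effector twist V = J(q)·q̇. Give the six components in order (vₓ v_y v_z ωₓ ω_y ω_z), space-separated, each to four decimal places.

-0.0780 0.2850 -1.0732 0.5502 0.4818 -0.1370

o_n = [0.9736, -1.3512, 0.2758]
J₁: ẑ×o_n = [1.3512, 0.9736, -0.0000], ω = ẑ
J2: z=[-0.2250, -0.9744, 0.0000] o=[0.2338, -0.0540, 0.5300] → [0.2477, -0.0572, 1.0126, -0.2250, -0.9744, 0.0000]
J3: z=[0.8352, -0.1928, -0.5150] o=[0.3709, -0.4448, 0.8986] → [-0.3467, 0.2098, -0.6408, 0.8352, -0.1928, -0.5150]
J4: z=[-0.3690, -0.8909, -0.2649] o=[0.5694, -0.5541, 0.9895] → [0.4247, -0.3705, 0.6542, -0.3690, -0.8909, -0.2649]
J5: z=[-0.3690, -0.8909, -0.2649] o=[1.1175, -1.0694, 1.0152] → [0.5841, -0.2348, -0.0242, -0.3690, -0.8909, -0.2649]
V = J·q̇ = [-0.0780, 0.2850, -1.0732, 0.5502, 0.4818, -0.1370]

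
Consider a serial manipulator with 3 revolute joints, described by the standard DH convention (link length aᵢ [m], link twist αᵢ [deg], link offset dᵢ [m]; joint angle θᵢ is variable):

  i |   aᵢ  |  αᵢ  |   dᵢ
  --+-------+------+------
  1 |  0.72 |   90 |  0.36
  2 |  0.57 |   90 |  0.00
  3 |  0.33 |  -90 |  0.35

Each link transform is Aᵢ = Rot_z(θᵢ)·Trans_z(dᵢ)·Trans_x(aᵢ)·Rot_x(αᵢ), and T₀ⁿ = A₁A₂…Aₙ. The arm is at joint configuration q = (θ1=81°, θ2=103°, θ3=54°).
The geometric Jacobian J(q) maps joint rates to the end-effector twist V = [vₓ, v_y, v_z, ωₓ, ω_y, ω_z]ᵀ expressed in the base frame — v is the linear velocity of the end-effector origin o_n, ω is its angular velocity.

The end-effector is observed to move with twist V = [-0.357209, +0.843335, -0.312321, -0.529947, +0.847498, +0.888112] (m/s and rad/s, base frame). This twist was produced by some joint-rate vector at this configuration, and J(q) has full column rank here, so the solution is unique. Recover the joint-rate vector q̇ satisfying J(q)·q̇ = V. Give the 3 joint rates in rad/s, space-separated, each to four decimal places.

o_n = [0.4028, 0.8365, 1.1831]
J₁: ẑ×o_n = [-0.8365, 0.4028, 0.0000], ω = ẑ
J2: z=[0.9877, -0.1564, 0.0000] o=[0.1126, 0.7111, 0.3600] → [-0.1288, -0.8130, 0.1692, 0.9877, -0.1564, 0.0000]
J3: z=[0.1524, 0.9624, 0.2250] o=[0.0926, 0.5845, 0.9154] → [0.2010, 0.0290, -0.2601, 0.1524, 0.9624, 0.2250]
q̇ = J⁺·V = [0.7140, -0.6560, 0.7740]

0.7140 -0.6560 0.7740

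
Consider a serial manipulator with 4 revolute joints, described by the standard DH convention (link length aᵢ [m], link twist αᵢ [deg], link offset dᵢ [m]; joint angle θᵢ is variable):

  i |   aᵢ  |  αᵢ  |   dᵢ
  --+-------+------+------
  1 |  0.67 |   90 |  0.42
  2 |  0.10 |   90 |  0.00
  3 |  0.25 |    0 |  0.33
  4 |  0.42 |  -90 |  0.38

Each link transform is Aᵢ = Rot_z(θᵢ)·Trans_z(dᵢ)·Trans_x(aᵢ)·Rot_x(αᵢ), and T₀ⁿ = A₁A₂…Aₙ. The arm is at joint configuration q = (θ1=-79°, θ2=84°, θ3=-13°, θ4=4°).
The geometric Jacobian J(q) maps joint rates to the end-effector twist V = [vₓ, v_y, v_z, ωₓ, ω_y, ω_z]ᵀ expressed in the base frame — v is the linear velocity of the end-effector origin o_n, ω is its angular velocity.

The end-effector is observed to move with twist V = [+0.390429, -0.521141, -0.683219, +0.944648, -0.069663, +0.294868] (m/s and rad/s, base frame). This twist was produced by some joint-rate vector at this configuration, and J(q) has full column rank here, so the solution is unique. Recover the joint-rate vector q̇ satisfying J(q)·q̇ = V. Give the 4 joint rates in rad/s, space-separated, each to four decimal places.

o_n = [0.3974, -1.4054, 1.1001]
J₁: ẑ×o_n = [1.4054, 0.3974, -0.0000], ω = ẑ
J2: z=[-0.9816, -0.1908, 0.0000] o=[0.1278, -0.6577, 0.4200] → [-0.1298, 0.6676, 0.7854, -0.9816, -0.1908, 0.0000]
J3: z=[0.1898, -0.9762, -0.1045] o=[0.1298, -0.6680, 0.5195] → [-0.6439, -0.1381, 0.1213, 0.1898, -0.9762, -0.1045]
J4: z=[0.1898, -0.9762, -0.1045] o=[0.2525, -1.0044, 0.7272] → [-0.4059, -0.0859, 0.0653, 0.1898, -0.9762, -0.1045]
q̇ = J⁺·V = [0.3210, -0.9140, 0.3270, -0.0770]

0.3210 -0.9140 0.3270 -0.0770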